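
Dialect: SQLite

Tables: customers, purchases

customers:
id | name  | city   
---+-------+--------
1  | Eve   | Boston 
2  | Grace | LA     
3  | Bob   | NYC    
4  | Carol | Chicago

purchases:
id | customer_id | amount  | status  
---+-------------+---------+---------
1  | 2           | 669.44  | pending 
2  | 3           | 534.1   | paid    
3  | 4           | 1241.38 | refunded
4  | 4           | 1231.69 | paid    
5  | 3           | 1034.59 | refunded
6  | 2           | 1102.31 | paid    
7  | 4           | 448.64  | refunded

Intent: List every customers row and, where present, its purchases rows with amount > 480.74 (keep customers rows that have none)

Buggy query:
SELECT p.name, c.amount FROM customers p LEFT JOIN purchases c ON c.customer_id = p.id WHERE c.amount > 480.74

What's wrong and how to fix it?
Bug: A WHERE condition on the right-hand table after LEFT JOIN drops unmatched parents

Fix: Move the right-table condition into the ON clause so unmatched parents are kept

Corrected query:
SELECT p.name, c.amount FROM customers p LEFT JOIN purchases c ON c.customer_id = p.id AND c.amount > 480.74

Result:
name  | amount 
------+--------
Eve   | NULL   
Grace | 669.44 
Grace | 1102.31
Bob   | 534.1  
Bob   | 1034.59
Carol | 1231.69
Carol | 1241.38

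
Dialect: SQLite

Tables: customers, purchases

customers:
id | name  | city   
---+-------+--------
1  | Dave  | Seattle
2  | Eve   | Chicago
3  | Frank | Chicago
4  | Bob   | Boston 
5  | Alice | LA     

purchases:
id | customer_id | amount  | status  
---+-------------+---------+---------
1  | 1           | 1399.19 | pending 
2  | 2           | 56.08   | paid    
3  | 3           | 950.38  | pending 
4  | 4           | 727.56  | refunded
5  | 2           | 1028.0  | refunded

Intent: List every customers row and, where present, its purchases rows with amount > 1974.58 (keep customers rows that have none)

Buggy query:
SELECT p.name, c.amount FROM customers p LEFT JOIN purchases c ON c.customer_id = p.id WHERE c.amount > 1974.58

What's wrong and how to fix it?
Bug: A WHERE condition on the right-hand table after LEFT JOIN drops unmatched parents

Fix: Move the right-table condition into the ON clause so unmatched parents are kept

Corrected query:
SELECT p.name, c.amount FROM customers p LEFT JOIN purchases c ON c.customer_id = p.id AND c.amount > 1974.58

Result:
name  | amount
------+-------
Dave  | NULL  
Eve   | NULL  
Frank | NULL  
Bob   | NULL  
Alice | NULL  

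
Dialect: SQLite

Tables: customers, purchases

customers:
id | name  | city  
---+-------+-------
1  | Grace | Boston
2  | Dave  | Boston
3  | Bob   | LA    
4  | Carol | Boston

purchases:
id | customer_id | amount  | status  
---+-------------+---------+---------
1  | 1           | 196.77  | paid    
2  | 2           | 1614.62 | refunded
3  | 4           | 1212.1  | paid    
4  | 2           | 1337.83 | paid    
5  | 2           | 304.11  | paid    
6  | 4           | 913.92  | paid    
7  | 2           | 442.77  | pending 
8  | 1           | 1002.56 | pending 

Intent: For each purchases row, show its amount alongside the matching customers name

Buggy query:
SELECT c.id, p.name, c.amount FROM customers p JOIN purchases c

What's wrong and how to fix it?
Bug: JOIN with no ON clause produces a cartesian product; every purchases row pairs with every customers row

Fix: Specify the join condition linking the foreign key to the parent id

Corrected query:
SELECT c.id, p.name, c.amount FROM customers p JOIN purchases c ON c.customer_id = p.id

Result:
id | name  | amount 
---+-------+--------
1  | Grace | 196.77 
2  | Dave  | 1614.62
3  | Carol | 1212.1 
4  | Dave  | 1337.83
5  | Dave  | 304.11 
6  | Carol | 913.92 
7  | Dave  | 442.77 
8  | Grace | 1002.56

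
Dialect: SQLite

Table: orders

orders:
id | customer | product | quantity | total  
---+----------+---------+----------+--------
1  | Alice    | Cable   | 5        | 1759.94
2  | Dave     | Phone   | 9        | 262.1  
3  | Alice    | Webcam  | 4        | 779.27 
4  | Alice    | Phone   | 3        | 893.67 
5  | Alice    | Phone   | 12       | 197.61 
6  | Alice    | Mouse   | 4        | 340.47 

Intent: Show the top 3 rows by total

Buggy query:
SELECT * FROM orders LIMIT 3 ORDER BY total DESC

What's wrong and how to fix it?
Bug: ORDER BY cannot follow LIMIT; LIMIT is the final clause

Fix: Swap the clauses: ORDER BY first, then LIMIT

Corrected query:
SELECT * FROM orders ORDER BY total DESC LIMIT 3

Result:
id | customer | product | quantity | total  
---+----------+---------+----------+--------
1  | Alice    | Cable   | 5        | 1759.94
4  | Alice    | Phone   | 3        | 893.67 
3  | Alice    | Webcam  | 4        | 779.27 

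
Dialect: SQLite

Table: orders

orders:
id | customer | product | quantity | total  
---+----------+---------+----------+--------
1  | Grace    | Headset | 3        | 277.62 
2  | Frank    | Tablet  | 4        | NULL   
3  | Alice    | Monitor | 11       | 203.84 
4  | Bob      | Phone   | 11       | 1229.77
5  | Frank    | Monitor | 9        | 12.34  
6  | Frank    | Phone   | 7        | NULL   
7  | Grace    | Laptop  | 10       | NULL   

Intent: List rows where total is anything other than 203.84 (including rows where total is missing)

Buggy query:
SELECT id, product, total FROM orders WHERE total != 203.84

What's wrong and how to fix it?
Bug: Inequality against NULL is unknown, not true; rows with NULL are dropped

Fix: Add an explicit OR total IS NULL to include the missing-value rows

Corrected query:
SELECT id, product, total FROM orders WHERE total != 203.84 OR total IS NULL

Result:
id | product | total  
---+---------+--------
1  | Headset | 277.62 
2  | Tablet  | NULL   
4  | Phone   | 1229.77
5  | Monitor | 12.34  
6  | Phone   | NULL   
7  | Laptop  | NULL   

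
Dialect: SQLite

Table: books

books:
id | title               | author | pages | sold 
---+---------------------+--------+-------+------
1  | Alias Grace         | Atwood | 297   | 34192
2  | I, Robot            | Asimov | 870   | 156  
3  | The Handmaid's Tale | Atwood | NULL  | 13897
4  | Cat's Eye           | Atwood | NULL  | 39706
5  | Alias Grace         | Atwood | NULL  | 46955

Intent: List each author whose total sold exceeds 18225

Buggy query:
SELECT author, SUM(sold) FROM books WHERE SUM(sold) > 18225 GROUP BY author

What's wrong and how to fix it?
Bug: WHERE runs before GROUP BY, so aggregates aren't available there

Fix: Move the aggregate condition to a HAVING clause

Corrected query:
SELECT author, SUM(sold) FROM books GROUP BY author HAVING SUM(sold) > 18225

Result:
author | SUM(sold)
-------+----------
Atwood | 134750   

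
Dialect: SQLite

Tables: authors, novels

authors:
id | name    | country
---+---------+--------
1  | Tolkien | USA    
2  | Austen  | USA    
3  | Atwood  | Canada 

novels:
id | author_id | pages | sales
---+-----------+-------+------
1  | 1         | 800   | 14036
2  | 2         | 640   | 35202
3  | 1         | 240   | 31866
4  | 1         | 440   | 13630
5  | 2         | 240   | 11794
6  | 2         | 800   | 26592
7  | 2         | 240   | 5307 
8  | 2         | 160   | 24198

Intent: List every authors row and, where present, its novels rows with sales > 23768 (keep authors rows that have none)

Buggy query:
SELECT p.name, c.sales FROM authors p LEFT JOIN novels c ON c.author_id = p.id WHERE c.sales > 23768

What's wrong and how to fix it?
Bug: A WHERE condition on the right-hand table after LEFT JOIN drops unmatched parents

Fix: Put 'c.sales > 23768' in the JOIN's ON clause instead of WHERE

Corrected query:
SELECT p.name, c.sales FROM authors p LEFT JOIN novels c ON c.author_id = p.id AND c.sales > 23768

Result:
name    | sales
--------+------
Tolkien | 31866
Austen  | 24198
Austen  | 26592
Austen  | 35202
Atwood  | NULL 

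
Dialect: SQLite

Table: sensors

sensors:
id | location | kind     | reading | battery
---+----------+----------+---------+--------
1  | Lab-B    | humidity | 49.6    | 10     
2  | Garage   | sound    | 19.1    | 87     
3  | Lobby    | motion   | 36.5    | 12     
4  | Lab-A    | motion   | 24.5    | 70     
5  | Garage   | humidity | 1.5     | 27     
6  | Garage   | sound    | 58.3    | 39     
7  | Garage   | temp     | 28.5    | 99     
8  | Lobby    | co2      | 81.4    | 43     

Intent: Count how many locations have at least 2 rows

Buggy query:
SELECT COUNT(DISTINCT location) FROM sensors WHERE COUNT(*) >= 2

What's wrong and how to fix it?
Bug: COUNT(*) cannot appear in WHERE; the per-group count doesn't exist yet

Fix: Use a subquery that GROUPs and filters with HAVING, then count its rows

Corrected query:
SELECT COUNT(*) FROM (SELECT location FROM sensors GROUP BY location HAVING COUNT(*) >= 2)

Result:
COUNT(*)
--------
2       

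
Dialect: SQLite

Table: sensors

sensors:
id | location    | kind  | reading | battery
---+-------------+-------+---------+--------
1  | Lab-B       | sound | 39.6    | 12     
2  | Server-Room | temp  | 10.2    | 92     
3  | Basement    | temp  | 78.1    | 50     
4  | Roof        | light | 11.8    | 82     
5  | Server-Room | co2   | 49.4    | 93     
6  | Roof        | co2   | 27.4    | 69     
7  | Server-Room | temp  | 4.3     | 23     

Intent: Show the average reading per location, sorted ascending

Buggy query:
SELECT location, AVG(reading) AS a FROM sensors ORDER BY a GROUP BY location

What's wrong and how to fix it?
Bug: GROUP BY must precede ORDER BY

Fix: Reorder: SELECT … FROM … GROUP BY … ORDER BY …

Corrected query:
SELECT location, AVG(reading) AS a FROM sensors GROUP BY location ORDER BY a

Result:
location    | a   
------------+-----
Roof        | 19.6
Server-Room | 21.3
Lab-B       | 39.6
Basement    | 78.1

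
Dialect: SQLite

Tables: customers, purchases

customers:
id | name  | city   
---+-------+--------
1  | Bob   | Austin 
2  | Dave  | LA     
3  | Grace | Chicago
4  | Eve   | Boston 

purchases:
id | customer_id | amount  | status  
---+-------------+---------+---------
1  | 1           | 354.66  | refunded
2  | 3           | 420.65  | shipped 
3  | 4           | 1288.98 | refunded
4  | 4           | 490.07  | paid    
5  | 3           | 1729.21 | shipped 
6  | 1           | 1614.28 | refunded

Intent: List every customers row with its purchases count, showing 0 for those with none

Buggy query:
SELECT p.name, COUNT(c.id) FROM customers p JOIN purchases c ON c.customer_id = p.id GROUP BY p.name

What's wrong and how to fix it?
Bug: INNER JOIN drops customers rows that have no matching purchases rows

Fix: Use LEFT JOIN so parents without children still appear (COUNT(c.id) gives 0)

Corrected query:
SELECT p.name, COUNT(c.id) FROM customers p LEFT JOIN purchases c ON c.customer_id = p.id GROUP BY p.name

Result:
name  | COUNT(c.id)
------+------------
Bob   | 2          
Dave  | 0          
Eve   | 2          
Grace | 2          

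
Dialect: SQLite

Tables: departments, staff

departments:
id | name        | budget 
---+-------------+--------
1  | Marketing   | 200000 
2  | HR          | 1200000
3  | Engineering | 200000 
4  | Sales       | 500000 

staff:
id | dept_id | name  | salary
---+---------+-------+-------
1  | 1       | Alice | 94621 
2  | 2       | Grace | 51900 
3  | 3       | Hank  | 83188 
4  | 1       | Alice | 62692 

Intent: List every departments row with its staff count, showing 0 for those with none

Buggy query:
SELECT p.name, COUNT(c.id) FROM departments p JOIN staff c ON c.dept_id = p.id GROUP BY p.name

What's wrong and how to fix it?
Bug: INNER JOIN drops departments rows that have no matching staff rows

Fix: Use LEFT JOIN so parents without children still appear (COUNT(c.id) gives 0)

Corrected query:
SELECT p.name, COUNT(c.id) FROM departments p LEFT JOIN staff c ON c.dept_id = p.id GROUP BY p.name

Result:
name        | COUNT(c.id)
------------+------------
Engineering | 1          
HR          | 1          
Marketing   | 2          
Sales       | 0          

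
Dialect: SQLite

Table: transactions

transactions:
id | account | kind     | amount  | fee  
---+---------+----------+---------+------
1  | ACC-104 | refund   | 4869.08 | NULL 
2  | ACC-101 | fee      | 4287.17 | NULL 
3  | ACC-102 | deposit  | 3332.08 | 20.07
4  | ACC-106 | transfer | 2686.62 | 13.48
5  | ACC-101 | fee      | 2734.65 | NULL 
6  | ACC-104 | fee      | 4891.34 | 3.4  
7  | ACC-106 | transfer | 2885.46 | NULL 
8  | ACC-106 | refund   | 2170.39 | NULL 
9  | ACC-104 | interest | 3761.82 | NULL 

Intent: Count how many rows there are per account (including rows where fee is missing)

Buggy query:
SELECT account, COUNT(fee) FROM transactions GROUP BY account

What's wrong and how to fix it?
Bug: COUNT(column) counts non-NULL values only; rows with NULL fee aren't counted

Fix: Replace COUNT(fee) with COUNT(*)

Corrected query:
SELECT account, COUNT(*) FROM transactions GROUP BY account

Result:
account | COUNT(*)
--------+---------
ACC-101 | 2       
ACC-102 | 1       
ACC-104 | 3       
ACC-106 | 3       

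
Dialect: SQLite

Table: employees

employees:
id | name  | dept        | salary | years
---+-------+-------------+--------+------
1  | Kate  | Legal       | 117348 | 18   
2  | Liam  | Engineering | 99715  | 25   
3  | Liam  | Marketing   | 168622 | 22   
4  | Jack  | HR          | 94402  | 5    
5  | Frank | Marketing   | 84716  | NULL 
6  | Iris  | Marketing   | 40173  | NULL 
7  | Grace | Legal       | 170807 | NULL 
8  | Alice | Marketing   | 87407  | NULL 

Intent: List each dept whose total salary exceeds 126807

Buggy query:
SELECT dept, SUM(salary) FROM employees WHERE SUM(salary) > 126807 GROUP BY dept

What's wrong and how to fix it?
Bug: WHERE runs before GROUP BY, so aggregates aren't available there

Fix: Move the aggregate condition to a HAVING clause

Corrected query:
SELECT dept, SUM(salary) FROM employees GROUP BY dept HAVING SUM(salary) > 126807

Result:
dept      | SUM(salary)
----------+------------
Legal     | 288155     
Marketing | 380918     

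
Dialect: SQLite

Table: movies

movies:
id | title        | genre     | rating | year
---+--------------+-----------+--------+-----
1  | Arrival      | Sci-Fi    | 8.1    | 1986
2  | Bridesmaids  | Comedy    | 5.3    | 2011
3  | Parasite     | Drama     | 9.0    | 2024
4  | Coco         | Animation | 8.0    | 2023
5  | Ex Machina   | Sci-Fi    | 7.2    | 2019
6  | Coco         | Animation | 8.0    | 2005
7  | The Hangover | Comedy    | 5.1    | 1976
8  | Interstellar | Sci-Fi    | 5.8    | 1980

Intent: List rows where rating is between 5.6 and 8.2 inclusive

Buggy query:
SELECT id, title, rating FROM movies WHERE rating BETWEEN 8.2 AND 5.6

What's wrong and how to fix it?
Bug: The bounds are reversed; BETWEEN a AND b requires a <= b to match anything

Fix: Swap the bounds so the smaller value comes first

Corrected query:
SELECT id, title, rating FROM movies WHERE rating BETWEEN 5.6 AND 8.2

Result:
id | title        | rating
---+--------------+-------
1  | Arrival      | 8.1   
4  | Coco         | 8     
5  | Ex Machina   | 7.2   
6  | Coco         | 8     
8  | Interstellar | 5.8   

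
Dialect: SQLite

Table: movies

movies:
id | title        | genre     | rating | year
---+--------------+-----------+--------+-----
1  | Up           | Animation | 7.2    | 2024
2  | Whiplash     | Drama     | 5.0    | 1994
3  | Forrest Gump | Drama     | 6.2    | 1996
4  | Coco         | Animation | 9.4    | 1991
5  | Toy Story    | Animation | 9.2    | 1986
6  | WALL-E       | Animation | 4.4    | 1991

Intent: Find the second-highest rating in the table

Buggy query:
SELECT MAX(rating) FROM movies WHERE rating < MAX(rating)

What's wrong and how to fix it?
Bug: MAX(rating) on the right of the comparison is an aggregate-in-WHERE error

Fix: Compute the overall MAX in a subquery, then take MAX of rows below it

Corrected query:
SELECT MAX(rating) FROM movies WHERE rating < (SELECT MAX(rating) FROM movies)

Result:
MAX(rating)
-----------
9.2        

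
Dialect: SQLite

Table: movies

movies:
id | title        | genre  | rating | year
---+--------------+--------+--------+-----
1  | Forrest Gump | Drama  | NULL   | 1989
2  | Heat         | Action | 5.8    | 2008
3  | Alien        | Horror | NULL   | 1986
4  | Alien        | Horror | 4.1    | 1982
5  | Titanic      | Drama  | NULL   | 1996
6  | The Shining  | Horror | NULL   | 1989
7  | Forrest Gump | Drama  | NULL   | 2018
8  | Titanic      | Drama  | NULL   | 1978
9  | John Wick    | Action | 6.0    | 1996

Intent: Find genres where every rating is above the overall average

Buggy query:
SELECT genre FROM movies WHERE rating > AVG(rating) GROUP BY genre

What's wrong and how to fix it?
Bug: WHERE evaluates per row before aggregation, so AVG() is unavailable

Fix: Compute the overall average in a scalar subquery and compare each group's MIN against it in HAVING

Corrected query:
SELECT genre FROM movies GROUP BY genre HAVING MIN(rating) > (SELECT AVG(rating) FROM movies)

Result:
genre 
------
Action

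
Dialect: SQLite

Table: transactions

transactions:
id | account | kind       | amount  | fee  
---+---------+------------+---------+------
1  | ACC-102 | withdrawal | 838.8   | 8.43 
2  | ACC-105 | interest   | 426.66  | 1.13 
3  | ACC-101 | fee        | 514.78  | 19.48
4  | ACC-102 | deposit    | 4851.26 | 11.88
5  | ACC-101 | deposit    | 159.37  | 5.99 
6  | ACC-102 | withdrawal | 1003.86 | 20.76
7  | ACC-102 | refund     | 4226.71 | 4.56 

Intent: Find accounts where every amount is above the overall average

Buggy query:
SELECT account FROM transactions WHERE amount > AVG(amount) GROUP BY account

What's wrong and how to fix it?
Bug: WHERE evaluates per row before aggregation, so AVG() is unavailable

Fix: Use a subquery for AVG and a HAVING MIN(...) filter so the condition holds for every row in the group

Corrected query:
SELECT account FROM transactions GROUP BY account HAVING MIN(amount) > (SELECT AVG(amount) FROM transactions)

Result:
(no rows)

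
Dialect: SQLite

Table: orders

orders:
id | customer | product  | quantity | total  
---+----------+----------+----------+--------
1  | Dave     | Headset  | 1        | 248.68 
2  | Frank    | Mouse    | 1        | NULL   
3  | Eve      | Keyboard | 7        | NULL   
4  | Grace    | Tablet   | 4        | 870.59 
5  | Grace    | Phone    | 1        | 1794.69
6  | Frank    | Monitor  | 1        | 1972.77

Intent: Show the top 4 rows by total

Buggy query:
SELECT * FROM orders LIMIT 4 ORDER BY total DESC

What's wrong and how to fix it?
Bug: LIMIT must come after ORDER BY

Fix: Sort with ORDER BY, then apply LIMIT

Corrected query:
SELECT * FROM orders ORDER BY total DESC LIMIT 4

Result:
id | customer | product | quantity | total  
---+----------+---------+----------+--------
6  | Frank    | Monitor | 1        | 1972.77
5  | Grace    | Phone   | 1        | 1794.69
4  | Grace    | Tablet  | 4        | 870.59 
1  | Dave     | Headset | 1        | 248.68 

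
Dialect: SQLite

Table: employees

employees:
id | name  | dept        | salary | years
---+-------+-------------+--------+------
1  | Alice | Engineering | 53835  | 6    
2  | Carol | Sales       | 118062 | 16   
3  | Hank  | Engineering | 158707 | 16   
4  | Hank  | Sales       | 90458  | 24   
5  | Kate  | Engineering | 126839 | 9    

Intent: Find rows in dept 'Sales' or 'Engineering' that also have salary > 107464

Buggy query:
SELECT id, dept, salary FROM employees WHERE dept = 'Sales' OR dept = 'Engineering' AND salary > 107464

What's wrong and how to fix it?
Bug: AND binds tighter than OR, so this parses as dept = 'Sales' OR (dept = 'Engineering' AND salary > 107464)

Fix: Group the OR with parentheses (or use IN), then AND the threshold

Corrected query:
SELECT id, dept, salary FROM employees WHERE (dept = 'Sales' OR dept = 'Engineering') AND salary > 107464

Result:
id | dept        | salary
---+-------------+-------
2  | Sales       | 118062
3  | Engineering | 158707
5  | Engineering | 126839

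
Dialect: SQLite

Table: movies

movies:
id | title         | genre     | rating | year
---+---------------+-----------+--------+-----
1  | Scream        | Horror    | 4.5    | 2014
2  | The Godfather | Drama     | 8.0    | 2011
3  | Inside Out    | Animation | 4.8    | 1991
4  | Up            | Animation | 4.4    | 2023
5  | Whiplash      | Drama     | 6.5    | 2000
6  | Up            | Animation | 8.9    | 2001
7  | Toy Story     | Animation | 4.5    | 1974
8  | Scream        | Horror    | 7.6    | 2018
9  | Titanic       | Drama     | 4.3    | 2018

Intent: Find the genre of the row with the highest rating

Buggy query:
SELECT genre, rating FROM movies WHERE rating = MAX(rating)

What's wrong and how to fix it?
Bug: WHERE is evaluated per row; an aggregate over the whole table isn't defined there

Fix: Use a subquery: WHERE rating = (SELECT MAX(rating) FROM movies)

Corrected query:
SELECT genre, rating FROM movies WHERE rating = (SELECT MAX(rating) FROM movies)

Result:
genre     | rating
----------+-------
Animation | 8.9   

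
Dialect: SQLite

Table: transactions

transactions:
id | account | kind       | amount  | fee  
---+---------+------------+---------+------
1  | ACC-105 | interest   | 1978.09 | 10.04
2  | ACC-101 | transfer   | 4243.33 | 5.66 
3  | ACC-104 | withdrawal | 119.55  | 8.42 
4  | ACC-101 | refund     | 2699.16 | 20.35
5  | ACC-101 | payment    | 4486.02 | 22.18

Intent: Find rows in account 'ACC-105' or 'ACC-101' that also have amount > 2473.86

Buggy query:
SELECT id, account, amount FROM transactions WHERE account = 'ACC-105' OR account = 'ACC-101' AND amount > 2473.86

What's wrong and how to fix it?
Bug: AND binds tighter than OR, so this parses as account = 'ACC-105' OR (account = 'ACC-101' AND amount > 2473.86)

Fix: Add parentheses around the OR so the AND applies to both alternatives

Corrected query:
SELECT id, account, amount FROM transactions WHERE (account = 'ACC-105' OR account = 'ACC-101') AND amount > 2473.86

Result:
id | account | amount 
---+---------+--------
2  | ACC-101 | 4243.33
4  | ACC-101 | 2699.16
5  | ACC-101 | 4486.02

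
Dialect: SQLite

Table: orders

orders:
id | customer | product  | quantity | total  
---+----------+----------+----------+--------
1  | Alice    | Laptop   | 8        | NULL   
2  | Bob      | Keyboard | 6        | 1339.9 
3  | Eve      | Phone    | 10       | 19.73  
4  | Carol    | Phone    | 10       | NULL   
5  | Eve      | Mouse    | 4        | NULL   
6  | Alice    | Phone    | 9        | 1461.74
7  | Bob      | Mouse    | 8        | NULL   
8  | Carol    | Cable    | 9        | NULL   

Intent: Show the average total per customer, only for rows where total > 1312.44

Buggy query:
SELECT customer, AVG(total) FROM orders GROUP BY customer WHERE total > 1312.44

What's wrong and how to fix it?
Bug: WHERE cannot follow GROUP BY

Fix: Place WHERE between FROM and GROUP BY

Corrected query:
SELECT customer, AVG(total) FROM orders WHERE total > 1312.44 GROUP BY customer

Result:
customer | AVG(total)
---------+-----------
Alice    | 1461.74   
Bob      | 1339.9    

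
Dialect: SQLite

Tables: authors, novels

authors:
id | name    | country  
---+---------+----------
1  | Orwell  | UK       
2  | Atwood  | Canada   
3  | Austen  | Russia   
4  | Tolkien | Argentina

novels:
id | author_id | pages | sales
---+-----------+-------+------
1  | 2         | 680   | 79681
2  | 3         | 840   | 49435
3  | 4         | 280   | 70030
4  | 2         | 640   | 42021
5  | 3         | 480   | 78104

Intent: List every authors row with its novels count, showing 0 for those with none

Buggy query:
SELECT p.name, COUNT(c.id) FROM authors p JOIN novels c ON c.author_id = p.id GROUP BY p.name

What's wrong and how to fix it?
Bug: An inner join excludes parents with zero children

Fix: Switch to LEFT JOIN to retain unmatched parent rows

Corrected query:
SELECT p.name, COUNT(c.id) FROM authors p LEFT JOIN novels c ON c.author_id = p.id GROUP BY p.name

Result:
name    | COUNT(c.id)
--------+------------
Atwood  | 2          
Austen  | 2          
Orwell  | 0          
Tolkien | 1          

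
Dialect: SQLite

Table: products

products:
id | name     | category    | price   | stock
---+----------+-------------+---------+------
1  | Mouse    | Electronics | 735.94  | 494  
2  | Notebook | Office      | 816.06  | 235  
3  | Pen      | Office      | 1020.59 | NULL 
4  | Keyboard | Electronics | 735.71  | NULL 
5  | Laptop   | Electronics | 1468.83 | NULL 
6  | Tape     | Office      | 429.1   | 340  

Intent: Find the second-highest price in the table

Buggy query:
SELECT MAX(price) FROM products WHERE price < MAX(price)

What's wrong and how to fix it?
Bug: MAX(price) on the right of the comparison is an aggregate-in-WHERE error

Fix: Put the inner MAX in a scalar subquery

Corrected query:
SELECT MAX(price) FROM products WHERE price < (SELECT MAX(price) FROM products)

Result:
MAX(price)
----------
1020.59   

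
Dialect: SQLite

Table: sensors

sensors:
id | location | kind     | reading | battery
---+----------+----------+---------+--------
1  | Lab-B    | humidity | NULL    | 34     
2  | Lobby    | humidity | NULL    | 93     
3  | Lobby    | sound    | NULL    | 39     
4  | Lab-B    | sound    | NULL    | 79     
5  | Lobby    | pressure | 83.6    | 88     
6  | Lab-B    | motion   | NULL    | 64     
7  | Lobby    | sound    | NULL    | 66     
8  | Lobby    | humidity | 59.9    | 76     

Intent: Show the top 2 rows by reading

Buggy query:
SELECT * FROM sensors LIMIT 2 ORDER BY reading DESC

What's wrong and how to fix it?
Bug: ORDER BY cannot follow LIMIT; LIMIT is the final clause

Fix: Swap the clauses: ORDER BY first, then LIMIT

Corrected query:
SELECT * FROM sensors ORDER BY reading DESC LIMIT 2

Result:
id | location | kind     | reading | battery
---+----------+----------+---------+--------
5  | Lobby    | pressure | 83.6    | 88     
8  | Lobby    | humidity | 59.9    | 76     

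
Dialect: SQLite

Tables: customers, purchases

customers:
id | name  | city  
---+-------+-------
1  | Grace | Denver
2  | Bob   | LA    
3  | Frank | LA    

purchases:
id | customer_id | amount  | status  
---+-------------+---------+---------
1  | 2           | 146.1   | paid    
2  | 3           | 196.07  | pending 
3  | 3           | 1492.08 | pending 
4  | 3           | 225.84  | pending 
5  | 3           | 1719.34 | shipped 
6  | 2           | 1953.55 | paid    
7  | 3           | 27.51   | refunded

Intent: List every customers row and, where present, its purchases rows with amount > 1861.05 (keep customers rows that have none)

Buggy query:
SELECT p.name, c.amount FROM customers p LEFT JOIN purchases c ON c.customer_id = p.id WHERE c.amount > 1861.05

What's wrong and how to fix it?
Bug: Filtering c.amount in WHERE discards the NULL rows produced by LEFT JOIN, turning it into an inner join

Fix: Put 'c.amount > 1861.05' in the JOIN's ON clause instead of WHERE

Corrected query:
SELECT p.name, c.amount FROM customers p LEFT JOIN purchases c ON c.customer_id = p.id AND c.amount > 1861.05

Result:
name  | amount 
------+--------
Grace | NULL   
Bob   | 1953.55
Frank | NULL   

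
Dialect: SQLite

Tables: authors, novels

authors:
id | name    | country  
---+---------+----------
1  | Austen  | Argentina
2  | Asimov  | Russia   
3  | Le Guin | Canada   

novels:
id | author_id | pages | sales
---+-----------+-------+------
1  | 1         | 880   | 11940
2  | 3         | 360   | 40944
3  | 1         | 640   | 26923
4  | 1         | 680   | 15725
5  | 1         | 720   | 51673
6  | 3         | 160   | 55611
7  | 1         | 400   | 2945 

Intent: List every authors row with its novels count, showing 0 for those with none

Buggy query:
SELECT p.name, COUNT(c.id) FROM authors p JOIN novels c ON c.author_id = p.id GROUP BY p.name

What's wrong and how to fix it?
Bug: INNER JOIN drops authors rows that have no matching novels rows

Fix: Use LEFT JOIN so parents without children still appear (COUNT(c.id) gives 0)

Corrected query:
SELECT p.name, COUNT(c.id) FROM authors p LEFT JOIN novels c ON c.author_id = p.id GROUP BY p.name

Result:
name    | COUNT(c.id)
--------+------------
Asimov  | 0          
Austen  | 5          
Le Guin | 2          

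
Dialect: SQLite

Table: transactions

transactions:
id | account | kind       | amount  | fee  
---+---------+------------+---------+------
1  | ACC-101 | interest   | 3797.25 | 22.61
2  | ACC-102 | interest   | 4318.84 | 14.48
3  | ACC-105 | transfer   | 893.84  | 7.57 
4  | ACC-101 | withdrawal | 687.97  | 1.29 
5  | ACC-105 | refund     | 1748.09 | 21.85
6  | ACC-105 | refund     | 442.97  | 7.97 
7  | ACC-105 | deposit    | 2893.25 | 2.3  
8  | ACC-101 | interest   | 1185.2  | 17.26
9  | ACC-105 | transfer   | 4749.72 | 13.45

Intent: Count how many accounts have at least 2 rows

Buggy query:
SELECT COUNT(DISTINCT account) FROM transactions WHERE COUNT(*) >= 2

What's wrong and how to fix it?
Bug: WHERE filters individual rows, not groups, so a group-level COUNT is invalid there

Fix: Group first with HAVING COUNT(*) >= 2, then COUNT the resulting groups

Corrected query:
SELECT COUNT(*) FROM (SELECT account FROM transactions GROUP BY account HAVING COUNT(*) >= 2)

Result:
COUNT(*)
--------
2       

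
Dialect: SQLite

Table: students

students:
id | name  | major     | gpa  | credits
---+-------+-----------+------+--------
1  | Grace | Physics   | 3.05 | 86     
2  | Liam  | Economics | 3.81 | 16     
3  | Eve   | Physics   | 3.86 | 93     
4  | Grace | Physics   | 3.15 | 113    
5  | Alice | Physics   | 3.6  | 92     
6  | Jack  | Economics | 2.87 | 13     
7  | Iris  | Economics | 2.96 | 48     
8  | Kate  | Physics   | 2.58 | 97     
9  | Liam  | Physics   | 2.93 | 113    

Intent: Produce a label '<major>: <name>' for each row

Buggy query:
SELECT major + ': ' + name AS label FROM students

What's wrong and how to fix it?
Bug: '+' is numeric addition; on text columns SQLite converts them to 0 instead of concatenating

Fix: Use the || operator for string concatenation

Corrected query:
SELECT major || ': ' || name AS label FROM students

Result:
label          
---------------
Physics: Grace 
Economics: Liam
Physics: Eve   
Physics: Grace 
Physics: Alice 
Economics: Jack
Economics: Iris
Physics: Kate  
Physics: Liam  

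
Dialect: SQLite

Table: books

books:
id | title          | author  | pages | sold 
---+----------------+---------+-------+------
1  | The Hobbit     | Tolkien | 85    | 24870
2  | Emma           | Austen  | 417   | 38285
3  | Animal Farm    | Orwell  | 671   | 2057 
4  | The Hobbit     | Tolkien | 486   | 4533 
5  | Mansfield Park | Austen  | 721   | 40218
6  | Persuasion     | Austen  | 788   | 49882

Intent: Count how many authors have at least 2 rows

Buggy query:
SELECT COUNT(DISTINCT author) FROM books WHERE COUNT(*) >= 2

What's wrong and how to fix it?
Bug: WHERE filters individual rows, not groups, so a group-level COUNT is invalid there

Fix: Group first with HAVING COUNT(*) >= 2, then COUNT the resulting groups

Corrected query:
SELECT COUNT(*) FROM (SELECT author FROM books GROUP BY author HAVING COUNT(*) >= 2)

Result:
COUNT(*)
--------
2       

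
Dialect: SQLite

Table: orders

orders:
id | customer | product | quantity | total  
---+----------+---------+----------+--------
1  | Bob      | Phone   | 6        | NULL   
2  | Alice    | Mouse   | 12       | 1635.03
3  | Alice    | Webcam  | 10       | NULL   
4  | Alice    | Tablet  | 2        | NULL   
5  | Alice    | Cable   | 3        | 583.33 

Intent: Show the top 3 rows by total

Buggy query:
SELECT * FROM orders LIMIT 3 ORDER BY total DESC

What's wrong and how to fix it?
Bug: LIMIT must come after ORDER BY

Fix: Swap the clauses: ORDER BY first, then LIMIT

Corrected query:
SELECT * FROM orders ORDER BY total DESC LIMIT 3

Result:
id | customer | product | quantity | total  
---+----------+---------+----------+--------
2  | Alice    | Mouse   | 12       | 1635.03
5  | Alice    | Cable   | 3        | 583.33 
1  | Bob      | Phone   | 6        | NULL   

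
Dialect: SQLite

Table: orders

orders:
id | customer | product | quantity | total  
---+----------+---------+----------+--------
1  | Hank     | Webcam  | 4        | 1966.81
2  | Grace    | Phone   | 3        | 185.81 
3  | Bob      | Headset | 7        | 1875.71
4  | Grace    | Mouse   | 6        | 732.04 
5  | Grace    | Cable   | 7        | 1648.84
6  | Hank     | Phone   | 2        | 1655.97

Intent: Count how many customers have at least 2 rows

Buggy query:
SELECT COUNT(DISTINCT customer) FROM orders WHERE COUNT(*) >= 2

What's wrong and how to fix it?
Bug: WHERE filters individual rows, not groups, so a group-level COUNT is invalid there

Fix: Group first with HAVING COUNT(*) >= 2, then COUNT the resulting groups

Corrected query:
SELECT COUNT(*) FROM (SELECT customer FROM orders GROUP BY customer HAVING COUNT(*) >= 2)

Result:
COUNT(*)
--------
2       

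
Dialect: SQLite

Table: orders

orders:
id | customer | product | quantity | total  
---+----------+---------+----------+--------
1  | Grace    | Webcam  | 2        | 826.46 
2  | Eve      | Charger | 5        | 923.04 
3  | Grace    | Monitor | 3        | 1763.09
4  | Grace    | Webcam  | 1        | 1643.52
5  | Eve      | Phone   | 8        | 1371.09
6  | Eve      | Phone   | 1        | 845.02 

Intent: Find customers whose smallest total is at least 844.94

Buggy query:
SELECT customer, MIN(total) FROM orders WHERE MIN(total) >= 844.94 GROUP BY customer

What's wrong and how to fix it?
Bug: MIN() in WHERE is a misuse of aggregate

Fix: Use HAVING for the per-group MIN condition

Corrected query:
SELECT customer, MIN(total) FROM orders GROUP BY customer HAVING MIN(total) >= 844.94

Result:
customer | MIN(total)
---------+-----------
Eve      | 845.02    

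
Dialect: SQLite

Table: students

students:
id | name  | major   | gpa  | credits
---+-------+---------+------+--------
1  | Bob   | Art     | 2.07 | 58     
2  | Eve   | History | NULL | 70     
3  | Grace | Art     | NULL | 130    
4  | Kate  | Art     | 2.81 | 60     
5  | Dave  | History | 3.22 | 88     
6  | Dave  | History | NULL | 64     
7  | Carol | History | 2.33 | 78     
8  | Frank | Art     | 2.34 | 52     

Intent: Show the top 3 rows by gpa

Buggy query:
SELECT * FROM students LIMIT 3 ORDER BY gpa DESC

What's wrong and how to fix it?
Bug: LIMIT must come after ORDER BY

Fix: Swap the clauses: ORDER BY first, then LIMIT

Corrected query:
SELECT * FROM students ORDER BY gpa DESC LIMIT 3

Result:
id | name  | major   | gpa  | credits
---+-------+---------+------+--------
5  | Dave  | History | 3.22 | 88     
4  | Kate  | Art     | 2.81 | 60     
8  | Frank | Art     | 2.34 | 52     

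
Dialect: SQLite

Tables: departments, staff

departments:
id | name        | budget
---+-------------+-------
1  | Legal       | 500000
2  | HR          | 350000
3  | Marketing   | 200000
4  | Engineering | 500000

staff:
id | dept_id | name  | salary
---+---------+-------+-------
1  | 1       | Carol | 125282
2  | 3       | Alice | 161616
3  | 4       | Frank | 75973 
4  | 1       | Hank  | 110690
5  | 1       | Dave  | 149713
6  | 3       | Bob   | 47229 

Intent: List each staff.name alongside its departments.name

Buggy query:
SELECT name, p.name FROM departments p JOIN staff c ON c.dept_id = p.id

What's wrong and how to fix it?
Bug: 'name' exists in both joined tables, so the database can't tell which one is meant

Fix: Qualify the column with its table alias (c.name)

Corrected query:
SELECT c.name, p.name FROM departments p JOIN staff c ON c.dept_id = p.id

Result:
name  | name       
------+------------
Carol | Legal      
Alice | Marketing  
Frank | Engineering
Hank  | Legal      
Dave  | Legal      
Bob   | Marketing  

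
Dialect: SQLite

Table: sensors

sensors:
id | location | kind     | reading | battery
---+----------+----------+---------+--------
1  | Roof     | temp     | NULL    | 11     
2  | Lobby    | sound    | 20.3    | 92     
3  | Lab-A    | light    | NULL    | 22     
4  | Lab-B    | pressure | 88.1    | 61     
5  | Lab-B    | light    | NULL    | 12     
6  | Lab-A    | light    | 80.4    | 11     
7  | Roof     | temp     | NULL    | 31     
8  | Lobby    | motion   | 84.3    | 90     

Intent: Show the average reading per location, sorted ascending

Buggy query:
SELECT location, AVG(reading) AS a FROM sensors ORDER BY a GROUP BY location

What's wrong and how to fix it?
Bug: GROUP BY must precede ORDER BY

Fix: Reorder: SELECT … FROM … GROUP BY … ORDER BY …

Corrected query:
SELECT location, AVG(reading) AS a FROM sensors GROUP BY location ORDER BY a

Result:
location | a   
---------+-----
Roof     | NULL
Lobby    | 52.3
Lab-A    | 80.4
Lab-B    | 88.1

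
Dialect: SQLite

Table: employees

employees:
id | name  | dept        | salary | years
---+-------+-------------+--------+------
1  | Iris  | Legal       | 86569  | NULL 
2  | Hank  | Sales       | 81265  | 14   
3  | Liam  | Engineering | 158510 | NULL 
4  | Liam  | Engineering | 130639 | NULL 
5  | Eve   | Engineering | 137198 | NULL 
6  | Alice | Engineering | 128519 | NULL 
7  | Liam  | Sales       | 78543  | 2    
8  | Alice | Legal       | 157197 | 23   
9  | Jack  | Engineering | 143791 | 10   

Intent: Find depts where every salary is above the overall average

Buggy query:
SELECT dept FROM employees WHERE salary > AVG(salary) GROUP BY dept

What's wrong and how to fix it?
Bug: WHERE evaluates per row before aggregation, so AVG() is unavailable

Fix: Compute the overall average in a scalar subquery and compare each group's MIN against it in HAVING

Corrected query:
SELECT dept FROM employees GROUP BY dept HAVING MIN(salary) > (SELECT AVG(salary) FROM employees)

Result:
dept       
-----------
Engineering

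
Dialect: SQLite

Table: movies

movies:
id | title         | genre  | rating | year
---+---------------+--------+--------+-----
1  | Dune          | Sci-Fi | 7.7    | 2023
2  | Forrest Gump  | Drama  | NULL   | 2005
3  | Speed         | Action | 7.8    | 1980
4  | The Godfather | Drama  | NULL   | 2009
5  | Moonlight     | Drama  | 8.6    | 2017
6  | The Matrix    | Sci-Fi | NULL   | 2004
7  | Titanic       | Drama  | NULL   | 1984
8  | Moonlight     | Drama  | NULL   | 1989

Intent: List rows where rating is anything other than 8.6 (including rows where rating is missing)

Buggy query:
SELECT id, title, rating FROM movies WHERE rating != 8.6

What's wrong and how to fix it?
Bug: Inequality against NULL is unknown, not true; rows with NULL are dropped

Fix: Add an explicit OR rating IS NULL to include the missing-value rows

Corrected query:
SELECT id, title, rating FROM movies WHERE rating != 8.6 OR rating IS NULL

Result:
id | title         | rating
---+---------------+-------
1  | Dune          | 7.7   
2  | Forrest Gump  | NULL  
3  | Speed         | 7.8   
4  | The Godfather | NULL  
6  | The Matrix    | NULL  
7  | Titanic       | NULL  
8  | Moonlight     | NULL  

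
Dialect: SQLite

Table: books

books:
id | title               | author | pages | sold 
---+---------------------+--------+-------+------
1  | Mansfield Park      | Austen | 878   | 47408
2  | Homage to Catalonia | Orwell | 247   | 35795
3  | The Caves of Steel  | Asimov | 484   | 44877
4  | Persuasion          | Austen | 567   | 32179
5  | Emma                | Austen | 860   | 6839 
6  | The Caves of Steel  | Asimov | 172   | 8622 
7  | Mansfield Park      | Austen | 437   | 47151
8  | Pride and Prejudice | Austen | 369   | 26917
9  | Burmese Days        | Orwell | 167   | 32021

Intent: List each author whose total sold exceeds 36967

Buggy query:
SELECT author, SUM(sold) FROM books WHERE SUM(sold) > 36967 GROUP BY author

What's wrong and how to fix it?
Bug: SUM(sold) is an aggregate, but WHERE filters rows before aggregation

Fix: Move the aggregate condition to a HAVING clause

Corrected query:
SELECT author, SUM(sold) FROM books GROUP BY author HAVING SUM(sold) > 36967

Result:
author | SUM(sold)
-------+----------
Asimov | 53499    
Austen | 160494   
Orwell | 67816    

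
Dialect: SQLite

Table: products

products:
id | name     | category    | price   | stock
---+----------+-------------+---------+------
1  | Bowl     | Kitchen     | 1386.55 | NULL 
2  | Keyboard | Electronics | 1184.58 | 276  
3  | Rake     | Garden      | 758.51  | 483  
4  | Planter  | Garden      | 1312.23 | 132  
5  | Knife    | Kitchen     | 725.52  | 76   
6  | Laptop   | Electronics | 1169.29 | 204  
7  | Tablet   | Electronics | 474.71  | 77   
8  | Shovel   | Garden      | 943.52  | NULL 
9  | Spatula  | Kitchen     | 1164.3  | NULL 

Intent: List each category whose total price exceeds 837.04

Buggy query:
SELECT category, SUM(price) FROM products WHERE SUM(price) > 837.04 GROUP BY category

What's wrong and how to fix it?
Bug: WHERE runs before GROUP BY, so aggregates aren't available there

Fix: Use HAVING (which filters groups after aggregation) instead of WHERE

Corrected query:
SELECT category, SUM(price) FROM products GROUP BY category HAVING SUM(price) > 837.04

Result:
category    | SUM(price)
------------+-----------
Electronics | 2828.58   
Garden      | 3014.26   
Kitchen     | 3276.37   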